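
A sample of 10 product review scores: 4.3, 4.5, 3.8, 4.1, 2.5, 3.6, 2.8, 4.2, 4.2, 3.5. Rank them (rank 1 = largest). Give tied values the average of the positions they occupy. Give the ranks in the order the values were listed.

Sorted (descending): 4.5, 4.3, 4.2, 4.2, 4.1, 3.8, 3.6, 3.5, 2.8, 2.5
The 2 values of 4.2 occupy positions 3–4 → average rank (3+4)/2 = 3.5.

2, 1, 6, 5, 10, 7, 9, 3.5, 3.5, 8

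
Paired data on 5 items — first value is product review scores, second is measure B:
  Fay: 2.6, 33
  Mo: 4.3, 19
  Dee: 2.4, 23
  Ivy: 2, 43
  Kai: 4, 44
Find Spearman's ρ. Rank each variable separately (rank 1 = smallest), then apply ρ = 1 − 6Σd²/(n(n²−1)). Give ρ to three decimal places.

-0.300

Ranks of variable 1: 3, 5, 2, 1, 4
Ranks of variable 2: 3, 1, 2, 4, 5
d = r₁ − r₂: 0, 4, 0, -3, -1
d²: 0, 16, 0, 9, 1; Σd² = 26
ρ = 1 − 6·26/(5·24) = 1 − 156/120 = -0.300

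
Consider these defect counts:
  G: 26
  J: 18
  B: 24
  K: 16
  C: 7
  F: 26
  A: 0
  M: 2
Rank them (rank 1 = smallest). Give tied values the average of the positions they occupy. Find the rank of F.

7.5

Sorted (ascending): 0, 2, 7, 16, 18, 24, 26, 26
The 2 values of 26 occupy positions 7–8 → average rank (7+8)/2 = 7.5.
F has value 26 → rank 7.5.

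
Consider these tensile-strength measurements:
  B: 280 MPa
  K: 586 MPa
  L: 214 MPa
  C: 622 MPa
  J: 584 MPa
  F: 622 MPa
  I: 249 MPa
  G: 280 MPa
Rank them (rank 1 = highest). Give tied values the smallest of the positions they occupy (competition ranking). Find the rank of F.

1

Sorted (descending): 622, 622, 586, 584, 280, 280, 249, 214
The 2 values of 622 occupy positions 1–2 → each gets rank 1.
The 2 values of 280 occupy positions 5–6 → each gets rank 5.
F has value 622 MPa → rank 1.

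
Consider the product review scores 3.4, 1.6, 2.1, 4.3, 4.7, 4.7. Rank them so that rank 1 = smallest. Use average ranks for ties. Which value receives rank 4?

Sorted (ascending): 1.6, 2.1, 3.4, 4.3, 4.7, 4.7
The 2 values of 4.7 occupy positions 5–6 → average rank (5+6)/2 = 5.5.
Rank 4 → value 4.3.

4.3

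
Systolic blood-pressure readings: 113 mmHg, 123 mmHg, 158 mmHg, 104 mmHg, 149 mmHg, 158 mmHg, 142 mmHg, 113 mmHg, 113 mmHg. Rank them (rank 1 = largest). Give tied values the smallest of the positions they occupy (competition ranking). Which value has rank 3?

149

Sorted (descending): 158, 158, 149, 142, 123, 113, 113, 113, 104
The 2 values of 158 occupy positions 1–2 → each gets rank 1.
The 3 values of 113 occupy positions 6–8 → each gets rank 6.
Rank 3 → value 149.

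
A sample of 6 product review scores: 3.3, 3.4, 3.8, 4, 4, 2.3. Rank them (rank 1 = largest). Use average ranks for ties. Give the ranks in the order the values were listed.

Sorted (descending): 4, 4, 3.8, 3.4, 3.3, 2.3
The 2 values of 4 occupy positions 1–2 → average rank (1+2)/2 = 1.5.

5, 4, 3, 1.5, 1.5, 6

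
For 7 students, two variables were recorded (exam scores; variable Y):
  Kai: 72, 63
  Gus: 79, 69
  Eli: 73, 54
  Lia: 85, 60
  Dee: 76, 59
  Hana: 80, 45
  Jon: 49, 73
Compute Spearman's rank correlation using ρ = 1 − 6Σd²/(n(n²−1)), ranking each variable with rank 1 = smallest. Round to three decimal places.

Ranks of variable 1: 2, 5, 3, 7, 4, 6, 1
Ranks of variable 2: 5, 6, 2, 4, 3, 1, 7
d = r₁ − r₂: -3, -1, 1, 3, 1, 5, -6
d²: 9, 1, 1, 9, 1, 25, 36; Σd² = 82
ρ = 1 − 6·82/(7·48) = 1 − 492/336 = -0.464

-0.464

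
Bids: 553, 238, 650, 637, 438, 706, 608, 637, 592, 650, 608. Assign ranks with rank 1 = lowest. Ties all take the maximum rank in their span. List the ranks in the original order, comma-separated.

3, 1, 10, 8, 2, 11, 6, 8, 4, 10, 6

Sorted (ascending): 238, 438, 553, 592, 608, 608, 637, 637, 650, 650, 706
The 2 values of 608 occupy positions 5–6 → each gets rank 6.
The 2 values of 637 occupy positions 7–8 → each gets rank 8.
The 2 values of 650 occupy positions 9–10 → each gets rank 10.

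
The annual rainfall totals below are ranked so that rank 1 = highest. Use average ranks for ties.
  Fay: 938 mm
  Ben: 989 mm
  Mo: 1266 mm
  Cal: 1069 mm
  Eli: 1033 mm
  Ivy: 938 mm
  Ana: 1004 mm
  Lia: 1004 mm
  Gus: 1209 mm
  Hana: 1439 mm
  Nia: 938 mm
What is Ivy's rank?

Sorted (descending): 1439, 1266, 1209, 1069, 1033, 1004, 1004, 989, 938, 938, 938
The 2 values of 1004 occupy positions 6–7 → average rank (6+7)/2 = 6.5.
The 3 values of 938 occupy positions 9–11 → average rank 10.
Ivy has value 938 mm → rank 10.

10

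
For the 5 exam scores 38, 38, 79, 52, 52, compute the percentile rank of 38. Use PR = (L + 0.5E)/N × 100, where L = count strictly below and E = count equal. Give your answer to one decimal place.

N = 5.
Strictly below 38: 0. Equal to 38: 2.
PR = (0 + 0.5·2)/5 × 100 = 20.0

20.0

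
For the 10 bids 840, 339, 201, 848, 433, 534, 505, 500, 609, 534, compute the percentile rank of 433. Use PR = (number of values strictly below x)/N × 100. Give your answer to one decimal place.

N = 10.
Strictly below 433: 2. Equal to 433: 1.
PR = 2/10 × 100 = 20.0

20.0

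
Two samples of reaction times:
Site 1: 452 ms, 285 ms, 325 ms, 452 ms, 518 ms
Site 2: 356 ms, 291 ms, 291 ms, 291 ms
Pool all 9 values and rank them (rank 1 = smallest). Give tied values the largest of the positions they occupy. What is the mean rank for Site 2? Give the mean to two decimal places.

Sorted (ascending): 285, 291, 291, 291, 325, 356, 452, 452, 518
The 3 values of 291 occupy positions 2–4 → each gets rank 4.
The 2 values of 452 occupy positions 7–8 → each gets rank 8.
Site 2 values → pooled ranks: 356→6, 291→4, 291→4, 291→4
Mean rank = (6 + 4 + 4 + 4) / 4 = 4.50

4.50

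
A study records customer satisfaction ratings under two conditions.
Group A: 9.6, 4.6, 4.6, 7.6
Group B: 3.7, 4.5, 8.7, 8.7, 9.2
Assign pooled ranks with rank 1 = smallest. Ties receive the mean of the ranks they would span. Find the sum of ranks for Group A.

21

Sorted (ascending): 3.7, 4.5, 4.6, 4.6, 7.6, 8.7, 8.7, 9.2, 9.6
The 2 values of 4.6 occupy positions 3–4 → average rank (3+4)/2 = 3.5.
The 2 values of 8.7 occupy positions 6–7 → average rank (6+7)/2 = 6.5.
Group A values → pooled ranks: 9.6→9, 4.6→3.5, 4.6→3.5, 7.6→5
Rank sum = 9 + 3.5 + 3.5 + 5 = 21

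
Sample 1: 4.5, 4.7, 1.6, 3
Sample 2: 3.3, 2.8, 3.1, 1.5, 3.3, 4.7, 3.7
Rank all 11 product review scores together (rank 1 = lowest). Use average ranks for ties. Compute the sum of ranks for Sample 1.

Sorted (ascending): 1.5, 1.6, 2.8, 3, 3.1, 3.3, 3.3, 3.7, 4.5, 4.7, 4.7
The 2 values of 3.3 occupy positions 6–7 → average rank (6+7)/2 = 6.5.
The 2 values of 4.7 occupy positions 10–11 → average rank (10+11)/2 = 10.5.
Sample 1 values → pooled ranks: 4.5→9, 4.7→10.5, 1.6→2, 3→4
Rank sum = 9 + 10.5 + 2 + 4 = 25.5

25.5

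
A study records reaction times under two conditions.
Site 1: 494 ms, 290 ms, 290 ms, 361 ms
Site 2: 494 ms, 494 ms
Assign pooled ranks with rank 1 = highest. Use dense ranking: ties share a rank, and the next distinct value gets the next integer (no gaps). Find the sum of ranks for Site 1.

Sorted (descending): 494, 494, 494, 361, 290, 290
The 3 values of 494 share dense rank 1.
The 2 values of 290 share dense rank 3.
Remaining distinct values take the next consecutive integers.
Site 1 values → pooled ranks: 494→1, 290→3, 290→3, 361→2
Rank sum = 1 + 3 + 3 + 2 = 9

9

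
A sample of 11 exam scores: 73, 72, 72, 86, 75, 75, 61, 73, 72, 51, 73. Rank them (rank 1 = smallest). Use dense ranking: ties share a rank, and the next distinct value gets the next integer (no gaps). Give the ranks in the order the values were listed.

Sorted (ascending): 51, 61, 72, 72, 72, 73, 73, 73, 75, 75, 86
The 3 values of 72 share dense rank 3.
The 3 values of 73 share dense rank 4.
The 2 values of 75 share dense rank 5.
Remaining distinct values take the next consecutive integers.

4, 3, 3, 6, 5, 5, 2, 4, 3, 1, 4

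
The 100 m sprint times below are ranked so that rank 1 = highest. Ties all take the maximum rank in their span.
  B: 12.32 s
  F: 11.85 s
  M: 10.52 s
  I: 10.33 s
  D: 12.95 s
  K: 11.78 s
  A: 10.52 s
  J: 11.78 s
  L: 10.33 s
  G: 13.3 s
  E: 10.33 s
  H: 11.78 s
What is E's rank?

12

Sorted (descending): 13.3, 12.95, 12.32, 11.85, 11.78, 11.78, 11.78, 10.52, 10.52, 10.33, 10.33, 10.33
The 3 values of 11.78 occupy positions 5–7 → each gets rank 7.
The 2 values of 10.52 occupy positions 8–9 → each gets rank 9.
The 3 values of 10.33 occupy positions 10–12 → each gets rank 12.
E has value 10.33 s → rank 12.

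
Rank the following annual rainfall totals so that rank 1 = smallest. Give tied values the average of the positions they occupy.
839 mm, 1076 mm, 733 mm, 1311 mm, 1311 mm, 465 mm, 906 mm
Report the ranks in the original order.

Sorted (ascending): 465, 733, 839, 906, 1076, 1311, 1311
The 2 values of 1311 occupy positions 6–7 → average rank (6+7)/2 = 6.5.

3, 5, 2, 6.5, 6.5, 1, 4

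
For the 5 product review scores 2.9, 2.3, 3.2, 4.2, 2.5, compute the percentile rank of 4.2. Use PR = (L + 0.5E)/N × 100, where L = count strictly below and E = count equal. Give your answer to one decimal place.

90.0

N = 5.
Strictly below 4.2: 4. Equal to 4.2: 1.
PR = (4 + 0.5·1)/5 × 100 = 90.0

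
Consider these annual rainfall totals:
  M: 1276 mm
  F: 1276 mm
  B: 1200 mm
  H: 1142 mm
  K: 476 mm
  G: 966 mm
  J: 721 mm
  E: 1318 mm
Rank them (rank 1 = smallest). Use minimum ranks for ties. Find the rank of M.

Sorted (ascending): 476, 721, 966, 1142, 1200, 1276, 1276, 1318
The 2 values of 1276 occupy positions 6–7 → each gets rank 6.
M has value 1276 mm → rank 6.

6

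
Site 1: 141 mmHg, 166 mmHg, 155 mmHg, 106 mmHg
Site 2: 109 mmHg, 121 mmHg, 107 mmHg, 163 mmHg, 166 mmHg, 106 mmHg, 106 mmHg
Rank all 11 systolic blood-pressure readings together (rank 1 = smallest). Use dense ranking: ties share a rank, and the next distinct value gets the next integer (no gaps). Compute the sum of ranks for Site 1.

20

Sorted (ascending): 106, 106, 106, 107, 109, 121, 141, 155, 163, 166, 166
The 3 values of 106 share dense rank 1.
The 2 values of 166 share dense rank 8.
Remaining distinct values take the next consecutive integers.
Site 1 values → pooled ranks: 141→5, 166→8, 155→6, 106→1
Rank sum = 5 + 8 + 6 + 1 = 20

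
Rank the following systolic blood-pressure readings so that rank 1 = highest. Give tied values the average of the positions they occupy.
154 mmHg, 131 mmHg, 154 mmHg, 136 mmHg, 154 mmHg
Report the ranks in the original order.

Sorted (descending): 154, 154, 154, 136, 131
The 3 values of 154 occupy positions 1–3 → average rank 2.

2, 5, 2, 4, 2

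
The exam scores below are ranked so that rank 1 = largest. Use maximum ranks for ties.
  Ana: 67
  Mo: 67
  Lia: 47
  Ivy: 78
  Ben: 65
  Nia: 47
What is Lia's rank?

Sorted (descending): 78, 67, 67, 65, 47, 47
The 2 values of 67 occupy positions 2–3 → each gets rank 3.
The 2 values of 47 occupy positions 5–6 → each gets rank 6.
Lia has value 47 → rank 6.

6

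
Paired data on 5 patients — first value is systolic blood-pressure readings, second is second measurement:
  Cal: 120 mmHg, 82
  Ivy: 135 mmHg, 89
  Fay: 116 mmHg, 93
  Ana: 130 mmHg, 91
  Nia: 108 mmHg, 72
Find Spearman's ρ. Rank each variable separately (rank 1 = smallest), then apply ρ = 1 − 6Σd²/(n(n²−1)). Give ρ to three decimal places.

0.300

Ranks of variable 1: 3, 5, 2, 4, 1
Ranks of variable 2: 2, 3, 5, 4, 1
d = r₁ − r₂: 1, 2, -3, 0, 0
d²: 1, 4, 9, 0, 0; Σd² = 14
ρ = 1 − 6·14/(5·24) = 1 − 84/120 = 0.300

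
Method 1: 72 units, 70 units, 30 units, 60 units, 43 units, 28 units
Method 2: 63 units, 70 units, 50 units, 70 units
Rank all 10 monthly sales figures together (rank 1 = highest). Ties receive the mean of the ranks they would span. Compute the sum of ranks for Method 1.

37

Sorted (descending): 72, 70, 70, 70, 63, 60, 50, 43, 30, 28
The 3 values of 70 occupy positions 2–4 → average rank 3.
Method 1 values → pooled ranks: 72→1, 70→3, 30→9, 60→6, 43→8, 28→10
Rank sum = 1 + 3 + 9 + 6 + 8 + 10 = 37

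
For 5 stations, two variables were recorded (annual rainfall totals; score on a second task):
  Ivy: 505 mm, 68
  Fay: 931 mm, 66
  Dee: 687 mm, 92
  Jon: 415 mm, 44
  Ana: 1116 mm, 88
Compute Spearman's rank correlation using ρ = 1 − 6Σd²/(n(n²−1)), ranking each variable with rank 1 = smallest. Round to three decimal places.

Ranks of variable 1: 2, 4, 3, 1, 5
Ranks of variable 2: 3, 2, 5, 1, 4
d = r₁ − r₂: -1, 2, -2, 0, 1
d²: 1, 4, 4, 0, 1; Σd² = 10
ρ = 1 − 6·10/(5·24) = 1 − 60/120 = 0.500

0.500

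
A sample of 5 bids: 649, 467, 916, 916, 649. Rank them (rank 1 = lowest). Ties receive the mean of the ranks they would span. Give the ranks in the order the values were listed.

2.5, 1, 4.5, 4.5, 2.5

Sorted (ascending): 467, 649, 649, 916, 916
The 2 values of 649 occupy positions 2–3 → average rank (2+3)/2 = 2.5.
The 2 values of 916 occupy positions 4–5 → average rank (4+5)/2 = 4.5.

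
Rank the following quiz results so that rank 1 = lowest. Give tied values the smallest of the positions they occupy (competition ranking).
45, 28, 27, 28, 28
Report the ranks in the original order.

Sorted (ascending): 27, 28, 28, 28, 45
The 3 values of 28 occupy positions 2–4 → each gets rank 2.

5, 2, 1, 2, 2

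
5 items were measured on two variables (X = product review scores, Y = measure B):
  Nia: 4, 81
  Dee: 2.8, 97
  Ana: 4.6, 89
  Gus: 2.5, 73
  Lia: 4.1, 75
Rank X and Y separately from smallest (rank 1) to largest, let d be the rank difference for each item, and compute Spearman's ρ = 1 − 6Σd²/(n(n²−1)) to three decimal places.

Ranks of variable 1: 3, 2, 5, 1, 4
Ranks of variable 2: 3, 5, 4, 1, 2
d = r₁ − r₂: 0, -3, 1, 0, 2
d²: 0, 9, 1, 0, 4; Σd² = 14
ρ = 1 − 6·14/(5·24) = 1 − 84/120 = 0.300

0.300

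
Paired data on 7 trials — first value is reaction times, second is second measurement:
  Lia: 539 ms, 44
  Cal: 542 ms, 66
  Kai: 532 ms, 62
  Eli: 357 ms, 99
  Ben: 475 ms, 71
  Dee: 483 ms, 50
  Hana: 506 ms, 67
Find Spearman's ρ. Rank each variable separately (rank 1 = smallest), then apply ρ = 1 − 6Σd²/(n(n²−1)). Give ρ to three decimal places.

-0.643

Ranks of variable 1: 6, 7, 5, 1, 2, 3, 4
Ranks of variable 2: 1, 4, 3, 7, 6, 2, 5
d = r₁ − r₂: 5, 3, 2, -6, -4, 1, -1
d²: 25, 9, 4, 36, 16, 1, 1; Σd² = 92
ρ = 1 − 6·92/(7·48) = 1 − 552/336 = -0.643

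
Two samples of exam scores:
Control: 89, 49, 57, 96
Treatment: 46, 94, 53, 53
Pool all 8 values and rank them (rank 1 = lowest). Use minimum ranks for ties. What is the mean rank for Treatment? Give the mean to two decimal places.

3.50

Sorted (ascending): 46, 49, 53, 53, 57, 89, 94, 96
The 2 values of 53 occupy positions 3–4 → each gets rank 3.
Treatment values → pooled ranks: 46→1, 94→7, 53→3, 53→3
Mean rank = (1 + 7 + 3 + 3) / 4 = 3.50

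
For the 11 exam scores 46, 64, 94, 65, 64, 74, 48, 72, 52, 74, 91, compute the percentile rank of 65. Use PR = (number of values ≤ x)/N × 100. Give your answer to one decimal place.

54.5

N = 11.
Strictly below 65: 5. Equal to 65: 1.
PR = 6/11 × 100 = 54.5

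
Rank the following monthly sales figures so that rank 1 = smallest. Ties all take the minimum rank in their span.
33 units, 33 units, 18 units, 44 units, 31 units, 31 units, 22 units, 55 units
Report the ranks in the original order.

5, 5, 1, 7, 3, 3, 2, 8

Sorted (ascending): 18, 22, 31, 31, 33, 33, 44, 55
The 2 values of 31 occupy positions 3–4 → each gets rank 3.
The 2 values of 33 occupy positions 5–6 → each gets rank 5.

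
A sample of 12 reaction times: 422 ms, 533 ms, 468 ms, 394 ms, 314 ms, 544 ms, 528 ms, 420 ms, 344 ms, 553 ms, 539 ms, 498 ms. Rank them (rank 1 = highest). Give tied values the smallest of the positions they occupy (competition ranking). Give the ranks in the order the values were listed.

Sorted (descending): 553, 544, 539, 533, 528, 498, 468, 422, 420, 394, 344, 314
No ties — each value takes its position as its rank.

8, 4, 7, 10, 12, 2, 5, 9, 11, 1, 3, 6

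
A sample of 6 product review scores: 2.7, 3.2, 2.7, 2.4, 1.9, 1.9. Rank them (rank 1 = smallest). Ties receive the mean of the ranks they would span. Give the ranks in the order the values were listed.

Sorted (ascending): 1.9, 1.9, 2.4, 2.7, 2.7, 3.2
The 2 values of 1.9 occupy positions 1–2 → average rank (1+2)/2 = 1.5.
The 2 values of 2.7 occupy positions 4–5 → average rank (4+5)/2 = 4.5.

4.5, 6, 4.5, 3, 1.5, 1.5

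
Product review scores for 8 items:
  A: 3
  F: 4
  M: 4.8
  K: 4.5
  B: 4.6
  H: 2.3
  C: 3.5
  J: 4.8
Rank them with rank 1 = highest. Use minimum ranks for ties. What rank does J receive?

Sorted (descending): 4.8, 4.8, 4.6, 4.5, 4, 3.5, 3, 2.3
The 2 values of 4.8 occupy positions 1–2 → each gets rank 1.
J has value 4.8 → rank 1.

1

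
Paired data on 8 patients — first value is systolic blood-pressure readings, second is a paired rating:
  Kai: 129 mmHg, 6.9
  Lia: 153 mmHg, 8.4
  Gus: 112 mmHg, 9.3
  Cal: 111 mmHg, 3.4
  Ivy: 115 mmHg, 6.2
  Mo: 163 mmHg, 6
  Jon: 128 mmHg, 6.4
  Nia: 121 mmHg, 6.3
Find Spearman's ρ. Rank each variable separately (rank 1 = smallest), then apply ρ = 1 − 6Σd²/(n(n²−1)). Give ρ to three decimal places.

0.143

Ranks of variable 1: 6, 7, 2, 1, 3, 8, 5, 4
Ranks of variable 2: 6, 7, 8, 1, 3, 2, 5, 4
d = r₁ − r₂: 0, 0, -6, 0, 0, 6, 0, 0
d²: 0, 0, 36, 0, 0, 36, 0, 0; Σd² = 72
ρ = 1 − 6·72/(8·63) = 1 − 432/504 = 0.143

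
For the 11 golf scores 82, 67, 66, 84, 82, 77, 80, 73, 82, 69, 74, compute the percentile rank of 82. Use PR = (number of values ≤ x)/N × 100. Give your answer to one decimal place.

90.9

N = 11.
Strictly below 82: 7. Equal to 82: 3.
PR = 10/11 × 100 = 90.9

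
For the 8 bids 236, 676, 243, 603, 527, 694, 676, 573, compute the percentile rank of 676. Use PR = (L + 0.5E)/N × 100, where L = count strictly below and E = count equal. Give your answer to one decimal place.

N = 8.
Strictly below 676: 5. Equal to 676: 2.
PR = (5 + 0.5·2)/8 × 100 = 75.0

75.0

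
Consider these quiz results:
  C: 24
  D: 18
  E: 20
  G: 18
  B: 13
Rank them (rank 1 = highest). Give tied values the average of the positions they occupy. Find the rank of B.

5

Sorted (descending): 24, 20, 18, 18, 13
The 2 values of 18 occupy positions 3–4 → average rank (3+4)/2 = 3.5.
B has value 13 → rank 5.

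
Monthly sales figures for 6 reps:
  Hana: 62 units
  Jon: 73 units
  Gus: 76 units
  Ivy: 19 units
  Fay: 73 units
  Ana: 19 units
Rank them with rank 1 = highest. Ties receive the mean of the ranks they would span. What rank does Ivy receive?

5.5

Sorted (descending): 76, 73, 73, 62, 19, 19
The 2 values of 73 occupy positions 2–3 → average rank (2+3)/2 = 2.5.
The 2 values of 19 occupy positions 5–6 → average rank (5+6)/2 = 5.5.
Ivy has value 19 units → rank 5.5.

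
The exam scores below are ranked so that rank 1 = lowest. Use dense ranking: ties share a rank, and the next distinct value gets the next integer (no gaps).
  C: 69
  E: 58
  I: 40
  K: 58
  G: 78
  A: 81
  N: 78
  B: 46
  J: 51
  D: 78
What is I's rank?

1

Sorted (ascending): 40, 46, 51, 58, 58, 69, 78, 78, 78, 81
The 2 values of 58 share dense rank 4.
The 3 values of 78 share dense rank 6.
Remaining distinct values take the next consecutive integers.
I has value 40 → rank 1.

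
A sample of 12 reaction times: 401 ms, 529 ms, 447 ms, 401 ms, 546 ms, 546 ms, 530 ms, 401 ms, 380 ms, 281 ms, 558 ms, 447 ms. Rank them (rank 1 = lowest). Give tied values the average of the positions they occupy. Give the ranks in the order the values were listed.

4, 8, 6.5, 4, 10.5, 10.5, 9, 4, 2, 1, 12, 6.5

Sorted (ascending): 281, 380, 401, 401, 401, 447, 447, 529, 530, 546, 546, 558
The 3 values of 401 occupy positions 3–5 → average rank 4.
The 2 values of 447 occupy positions 6–7 → average rank (6+7)/2 = 6.5.
The 2 values of 546 occupy positions 10–11 → average rank (10+11)/2 = 10.5.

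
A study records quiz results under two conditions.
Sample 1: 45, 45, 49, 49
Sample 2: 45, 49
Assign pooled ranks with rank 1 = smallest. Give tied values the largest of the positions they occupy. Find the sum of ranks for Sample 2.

9

Sorted (ascending): 45, 45, 45, 49, 49, 49
The 3 values of 45 occupy positions 1–3 → each gets rank 3.
The 3 values of 49 occupy positions 4–6 → each gets rank 6.
Sample 2 values → pooled ranks: 45→3, 49→6
Rank sum = 3 + 6 = 9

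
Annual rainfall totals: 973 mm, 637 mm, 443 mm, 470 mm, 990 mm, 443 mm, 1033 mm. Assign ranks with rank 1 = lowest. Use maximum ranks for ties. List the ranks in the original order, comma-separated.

Sorted (ascending): 443, 443, 470, 637, 973, 990, 1033
The 2 values of 443 occupy positions 1–2 → each gets rank 2.

5, 4, 2, 3, 6, 2, 7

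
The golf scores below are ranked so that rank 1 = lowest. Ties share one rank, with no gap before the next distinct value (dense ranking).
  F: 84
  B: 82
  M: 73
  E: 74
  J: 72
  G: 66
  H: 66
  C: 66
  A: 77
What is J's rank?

2

Sorted (ascending): 66, 66, 66, 72, 73, 74, 77, 82, 84
The 3 values of 66 share dense rank 1.
Remaining distinct values take the next consecutive integers.
J has value 72 → rank 2.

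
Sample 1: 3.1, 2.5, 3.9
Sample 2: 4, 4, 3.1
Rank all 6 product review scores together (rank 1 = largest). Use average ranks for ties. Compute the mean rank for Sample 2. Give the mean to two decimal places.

Sorted (descending): 4, 4, 3.9, 3.1, 3.1, 2.5
The 2 values of 4 occupy positions 1–2 → average rank (1+2)/2 = 1.5.
The 2 values of 3.1 occupy positions 4–5 → average rank (4+5)/2 = 4.5.
Sample 2 values → pooled ranks: 4→1.5, 4→1.5, 3.1→4.5
Mean rank = (1.5 + 1.5 + 4.5) / 3 = 2.50

2.50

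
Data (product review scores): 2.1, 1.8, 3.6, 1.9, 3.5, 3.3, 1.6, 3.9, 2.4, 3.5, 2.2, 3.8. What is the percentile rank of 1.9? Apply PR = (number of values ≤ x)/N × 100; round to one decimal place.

N = 12.
Strictly below 1.9: 2. Equal to 1.9: 1.
PR = 3/12 × 100 = 25.0

25.0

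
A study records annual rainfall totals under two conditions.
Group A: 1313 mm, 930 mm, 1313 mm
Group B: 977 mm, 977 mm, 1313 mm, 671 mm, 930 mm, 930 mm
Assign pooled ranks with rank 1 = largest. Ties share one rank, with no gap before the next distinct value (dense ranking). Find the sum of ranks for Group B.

Sorted (descending): 1313, 1313, 1313, 977, 977, 930, 930, 930, 671
The 3 values of 1313 share dense rank 1.
The 2 values of 977 share dense rank 2.
The 3 values of 930 share dense rank 3.
Remaining distinct values take the next consecutive integers.
Group B values → pooled ranks: 977→2, 977→2, 1313→1, 671→4, 930→3, 930→3
Rank sum = 2 + 2 + 1 + 4 + 3 + 3 = 15

15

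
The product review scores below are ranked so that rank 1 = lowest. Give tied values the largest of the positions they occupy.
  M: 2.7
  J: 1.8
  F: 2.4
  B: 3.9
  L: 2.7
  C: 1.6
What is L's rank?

Sorted (ascending): 1.6, 1.8, 2.4, 2.7, 2.7, 3.9
The 2 values of 2.7 occupy positions 4–5 → each gets rank 5.
L has value 2.7 → rank 5.

5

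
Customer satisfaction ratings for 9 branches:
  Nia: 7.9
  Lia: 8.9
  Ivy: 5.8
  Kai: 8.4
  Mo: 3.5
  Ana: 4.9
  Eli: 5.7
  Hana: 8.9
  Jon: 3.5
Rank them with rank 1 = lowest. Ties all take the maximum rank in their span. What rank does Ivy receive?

5

Sorted (ascending): 3.5, 3.5, 4.9, 5.7, 5.8, 7.9, 8.4, 8.9, 8.9
The 2 values of 3.5 occupy positions 1–2 → each gets rank 2.
The 2 values of 8.9 occupy positions 8–9 → each gets rank 9.
Ivy has value 5.8 → rank 5.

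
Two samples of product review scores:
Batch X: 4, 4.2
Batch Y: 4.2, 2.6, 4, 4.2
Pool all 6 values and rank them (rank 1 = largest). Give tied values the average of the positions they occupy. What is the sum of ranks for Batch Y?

14.5

Sorted (descending): 4.2, 4.2, 4.2, 4, 4, 2.6
The 3 values of 4.2 occupy positions 1–3 → average rank 2.
The 2 values of 4 occupy positions 4–5 → average rank (4+5)/2 = 4.5.
Batch Y values → pooled ranks: 4.2→2, 2.6→6, 4→4.5, 4.2→2
Rank sum = 2 + 6 + 4.5 + 2 = 14.5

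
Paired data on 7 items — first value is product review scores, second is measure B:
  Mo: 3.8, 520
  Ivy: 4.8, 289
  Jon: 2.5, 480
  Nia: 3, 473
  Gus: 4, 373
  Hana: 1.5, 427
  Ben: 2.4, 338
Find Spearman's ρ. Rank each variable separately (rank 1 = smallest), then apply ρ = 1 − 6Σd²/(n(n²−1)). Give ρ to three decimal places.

Ranks of variable 1: 5, 7, 3, 4, 6, 1, 2
Ranks of variable 2: 7, 1, 6, 5, 3, 4, 2
d = r₁ − r₂: -2, 6, -3, -1, 3, -3, 0
d²: 4, 36, 9, 1, 9, 9, 0; Σd² = 68
ρ = 1 − 6·68/(7·48) = 1 − 408/336 = -0.214

-0.214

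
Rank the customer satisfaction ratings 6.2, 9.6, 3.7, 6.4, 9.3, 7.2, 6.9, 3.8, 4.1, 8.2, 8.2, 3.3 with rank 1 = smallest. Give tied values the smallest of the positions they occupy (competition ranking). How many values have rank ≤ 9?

10

Sorted (ascending): 3.3, 3.7, 3.8, 4.1, 6.2, 6.4, 6.9, 7.2, 8.2, 8.2, 9.3, 9.6
The 2 values of 8.2 occupy positions 9–10 → each gets rank 9.
Ranks ≤ 9: {1, 2, 3, 4, 5, 6, 7, 8, 9, 9} → 10 values.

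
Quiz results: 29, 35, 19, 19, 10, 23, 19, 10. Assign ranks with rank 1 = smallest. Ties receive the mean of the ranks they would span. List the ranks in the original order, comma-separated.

7, 8, 4, 4, 1.5, 6, 4, 1.5

Sorted (ascending): 10, 10, 19, 19, 19, 23, 29, 35
The 2 values of 10 occupy positions 1–2 → average rank (1+2)/2 = 1.5.
The 3 values of 19 occupy positions 3–5 → average rank 4.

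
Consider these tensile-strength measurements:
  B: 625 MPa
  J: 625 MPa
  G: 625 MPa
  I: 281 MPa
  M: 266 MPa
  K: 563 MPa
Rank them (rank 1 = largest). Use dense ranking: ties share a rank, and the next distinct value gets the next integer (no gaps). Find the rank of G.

Sorted (descending): 625, 625, 625, 563, 281, 266
The 3 values of 625 share dense rank 1.
Remaining distinct values take the next consecutive integers.
G has value 625 MPa → rank 1.

1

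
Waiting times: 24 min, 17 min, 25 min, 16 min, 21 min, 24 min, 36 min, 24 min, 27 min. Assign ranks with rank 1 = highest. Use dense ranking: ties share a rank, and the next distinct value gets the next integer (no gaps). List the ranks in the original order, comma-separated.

Sorted (descending): 36, 27, 25, 24, 24, 24, 21, 17, 16
The 3 values of 24 share dense rank 4.
Remaining distinct values take the next consecutive integers.

4, 6, 3, 7, 5, 4, 1, 4, 2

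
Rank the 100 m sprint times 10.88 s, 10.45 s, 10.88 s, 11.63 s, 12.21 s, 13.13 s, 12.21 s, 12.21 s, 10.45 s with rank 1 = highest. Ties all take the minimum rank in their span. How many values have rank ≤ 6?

7

Sorted (descending): 13.13, 12.21, 12.21, 12.21, 11.63, 10.88, 10.88, 10.45, 10.45
The 3 values of 12.21 occupy positions 2–4 → each gets rank 2.
The 2 values of 10.88 occupy positions 6–7 → each gets rank 6.
The 2 values of 10.45 occupy positions 8–9 → each gets rank 8.
Ranks ≤ 6: {1, 2, 2, 2, 5, 6, 6} → 7 values.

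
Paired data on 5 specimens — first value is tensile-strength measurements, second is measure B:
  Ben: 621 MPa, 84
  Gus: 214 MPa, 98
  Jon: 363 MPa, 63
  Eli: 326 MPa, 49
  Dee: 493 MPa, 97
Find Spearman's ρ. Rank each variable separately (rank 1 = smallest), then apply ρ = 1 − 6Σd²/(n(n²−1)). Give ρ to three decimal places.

-0.100

Ranks of variable 1: 5, 1, 3, 2, 4
Ranks of variable 2: 3, 5, 2, 1, 4
d = r₁ − r₂: 2, -4, 1, 1, 0
d²: 4, 16, 1, 1, 0; Σd² = 22
ρ = 1 − 6·22/(5·24) = 1 − 132/120 = -0.100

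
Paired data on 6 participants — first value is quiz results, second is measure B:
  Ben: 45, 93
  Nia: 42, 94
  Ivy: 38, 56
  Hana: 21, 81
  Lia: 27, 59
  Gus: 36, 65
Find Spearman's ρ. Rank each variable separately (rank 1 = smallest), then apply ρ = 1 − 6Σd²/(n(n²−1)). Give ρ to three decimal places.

0.429

Ranks of variable 1: 6, 5, 4, 1, 2, 3
Ranks of variable 2: 5, 6, 1, 4, 2, 3
d = r₁ − r₂: 1, -1, 3, -3, 0, 0
d²: 1, 1, 9, 9, 0, 0; Σd² = 20
ρ = 1 − 6·20/(6·35) = 1 − 120/210 = 0.429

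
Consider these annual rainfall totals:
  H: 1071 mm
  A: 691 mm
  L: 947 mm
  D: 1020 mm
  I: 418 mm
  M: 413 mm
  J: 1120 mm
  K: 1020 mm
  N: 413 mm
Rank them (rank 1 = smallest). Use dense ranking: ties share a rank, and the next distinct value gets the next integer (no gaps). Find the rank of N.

1

Sorted (ascending): 413, 413, 418, 691, 947, 1020, 1020, 1071, 1120
The 2 values of 413 share dense rank 1.
The 2 values of 1020 share dense rank 5.
Remaining distinct values take the next consecutive integers.
N has value 413 mm → rank 1.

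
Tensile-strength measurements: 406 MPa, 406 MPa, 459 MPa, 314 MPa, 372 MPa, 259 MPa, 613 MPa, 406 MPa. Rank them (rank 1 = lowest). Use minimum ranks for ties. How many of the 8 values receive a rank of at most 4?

6

Sorted (ascending): 259, 314, 372, 406, 406, 406, 459, 613
The 3 values of 406 occupy positions 4–6 → each gets rank 4.
Ranks ≤ 4: {1, 2, 3, 4, 4, 4} → 6 values.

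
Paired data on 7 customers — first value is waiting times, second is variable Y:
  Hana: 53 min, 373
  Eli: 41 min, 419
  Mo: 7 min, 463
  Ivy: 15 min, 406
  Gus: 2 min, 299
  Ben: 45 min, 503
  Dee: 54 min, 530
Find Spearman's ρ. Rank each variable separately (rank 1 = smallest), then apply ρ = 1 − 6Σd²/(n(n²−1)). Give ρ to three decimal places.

0.536

Ranks of variable 1: 6, 4, 2, 3, 1, 5, 7
Ranks of variable 2: 2, 4, 5, 3, 1, 6, 7
d = r₁ − r₂: 4, 0, -3, 0, 0, -1, 0
d²: 16, 0, 9, 0, 0, 1, 0; Σd² = 26
ρ = 1 − 6·26/(7·48) = 1 − 156/336 = 0.536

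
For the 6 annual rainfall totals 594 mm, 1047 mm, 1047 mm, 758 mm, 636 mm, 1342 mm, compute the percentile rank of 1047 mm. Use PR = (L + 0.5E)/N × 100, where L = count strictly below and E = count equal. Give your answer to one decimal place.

66.7

N = 6.
Strictly below 1047: 3. Equal to 1047: 2.
PR = (3 + 0.5·2)/6 × 100 = 66.7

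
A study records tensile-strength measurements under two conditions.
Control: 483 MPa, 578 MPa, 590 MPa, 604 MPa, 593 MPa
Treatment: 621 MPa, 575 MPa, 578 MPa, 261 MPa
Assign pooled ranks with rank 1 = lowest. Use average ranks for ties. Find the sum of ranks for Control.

Sorted (ascending): 261, 483, 575, 578, 578, 590, 593, 604, 621
The 2 values of 578 occupy positions 4–5 → average rank (4+5)/2 = 4.5.
Control values → pooled ranks: 483→2, 578→4.5, 590→6, 604→8, 593→7
Rank sum = 2 + 4.5 + 6 + 8 + 7 = 27.5

27.5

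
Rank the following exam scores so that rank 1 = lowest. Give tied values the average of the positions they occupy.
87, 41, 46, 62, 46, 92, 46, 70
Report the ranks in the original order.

7, 1, 3, 5, 3, 8, 3, 6

Sorted (ascending): 41, 46, 46, 46, 62, 70, 87, 92
The 3 values of 46 occupy positions 2–4 → average rank 3.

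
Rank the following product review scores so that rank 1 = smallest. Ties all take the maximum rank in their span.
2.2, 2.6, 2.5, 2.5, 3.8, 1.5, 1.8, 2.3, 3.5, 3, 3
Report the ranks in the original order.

Sorted (ascending): 1.5, 1.8, 2.2, 2.3, 2.5, 2.5, 2.6, 3, 3, 3.5, 3.8
The 2 values of 2.5 occupy positions 5–6 → each gets rank 6.
The 2 values of 3 occupy positions 8–9 → each gets rank 9.

3, 7, 6, 6, 11, 1, 2, 4, 10, 9, 9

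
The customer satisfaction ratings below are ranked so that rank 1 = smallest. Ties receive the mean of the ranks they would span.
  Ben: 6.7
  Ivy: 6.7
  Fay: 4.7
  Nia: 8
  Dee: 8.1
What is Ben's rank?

Sorted (ascending): 4.7, 6.7, 6.7, 8, 8.1
The 2 values of 6.7 occupy positions 2–3 → average rank (2+3)/2 = 2.5.
Ben has value 6.7 → rank 2.5.

2.5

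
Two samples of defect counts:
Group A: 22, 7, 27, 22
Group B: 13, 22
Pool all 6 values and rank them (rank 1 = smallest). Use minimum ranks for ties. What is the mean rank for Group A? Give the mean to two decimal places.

Sorted (ascending): 7, 13, 22, 22, 22, 27
The 3 values of 22 occupy positions 3–5 → each gets rank 3.
Group A values → pooled ranks: 22→3, 7→1, 27→6, 22→3
Mean rank = (3 + 1 + 6 + 3) / 4 = 3.25

3.25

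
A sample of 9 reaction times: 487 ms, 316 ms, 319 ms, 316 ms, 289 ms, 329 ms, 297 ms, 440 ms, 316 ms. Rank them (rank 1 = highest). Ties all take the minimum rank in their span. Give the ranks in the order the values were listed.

1, 5, 4, 5, 9, 3, 8, 2, 5

Sorted (descending): 487, 440, 329, 319, 316, 316, 316, 297, 289
The 3 values of 316 occupy positions 5–7 → each gets rank 5.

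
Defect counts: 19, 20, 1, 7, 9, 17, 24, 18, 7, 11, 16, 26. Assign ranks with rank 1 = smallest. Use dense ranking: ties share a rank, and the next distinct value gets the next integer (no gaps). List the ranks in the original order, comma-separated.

8, 9, 1, 2, 3, 6, 10, 7, 2, 4, 5, 11

Sorted (ascending): 1, 7, 7, 9, 11, 16, 17, 18, 19, 20, 24, 26
The 2 values of 7 share dense rank 2.
Remaining distinct values take the next consecutive integers.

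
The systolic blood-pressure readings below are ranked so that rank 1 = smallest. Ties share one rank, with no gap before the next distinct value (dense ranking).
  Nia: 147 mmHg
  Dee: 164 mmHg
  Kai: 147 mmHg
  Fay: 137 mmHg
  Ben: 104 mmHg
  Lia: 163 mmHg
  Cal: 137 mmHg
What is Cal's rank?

2

Sorted (ascending): 104, 137, 137, 147, 147, 163, 164
The 2 values of 137 share dense rank 2.
The 2 values of 147 share dense rank 3.
Remaining distinct values take the next consecutive integers.
Cal has value 137 mmHg → rank 2.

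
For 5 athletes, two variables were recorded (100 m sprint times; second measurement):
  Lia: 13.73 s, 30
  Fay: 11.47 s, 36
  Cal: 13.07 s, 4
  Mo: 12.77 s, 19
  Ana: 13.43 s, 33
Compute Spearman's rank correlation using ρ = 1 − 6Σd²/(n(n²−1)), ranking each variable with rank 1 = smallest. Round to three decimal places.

-0.200

Ranks of variable 1: 5, 1, 3, 2, 4
Ranks of variable 2: 3, 5, 1, 2, 4
d = r₁ − r₂: 2, -4, 2, 0, 0
d²: 4, 16, 4, 0, 0; Σd² = 24
ρ = 1 − 6·24/(5·24) = 1 − 144/120 = -0.200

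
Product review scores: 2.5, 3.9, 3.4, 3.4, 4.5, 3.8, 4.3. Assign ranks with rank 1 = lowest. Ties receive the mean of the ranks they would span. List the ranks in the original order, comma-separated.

Sorted (ascending): 2.5, 3.4, 3.4, 3.8, 3.9, 4.3, 4.5
The 2 values of 3.4 occupy positions 2–3 → average rank (2+3)/2 = 2.5.

1, 5, 2.5, 2.5, 7, 4, 6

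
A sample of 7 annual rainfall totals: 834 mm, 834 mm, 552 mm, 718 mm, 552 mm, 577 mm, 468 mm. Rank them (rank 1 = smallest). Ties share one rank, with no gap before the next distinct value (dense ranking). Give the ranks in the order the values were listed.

Sorted (ascending): 468, 552, 552, 577, 718, 834, 834
The 2 values of 552 share dense rank 2.
The 2 values of 834 share dense rank 5.
Remaining distinct values take the next consecutive integers.

5, 5, 2, 4, 2, 3, 1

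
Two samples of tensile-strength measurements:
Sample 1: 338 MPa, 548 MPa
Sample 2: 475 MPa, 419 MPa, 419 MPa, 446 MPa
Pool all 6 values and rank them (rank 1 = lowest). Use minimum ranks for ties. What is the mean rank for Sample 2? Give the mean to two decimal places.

3.25

Sorted (ascending): 338, 419, 419, 446, 475, 548
The 2 values of 419 occupy positions 2–3 → each gets rank 2.
Sample 2 values → pooled ranks: 475→5, 419→2, 419→2, 446→4
Mean rank = (5 + 2 + 2 + 4) / 4 = 3.25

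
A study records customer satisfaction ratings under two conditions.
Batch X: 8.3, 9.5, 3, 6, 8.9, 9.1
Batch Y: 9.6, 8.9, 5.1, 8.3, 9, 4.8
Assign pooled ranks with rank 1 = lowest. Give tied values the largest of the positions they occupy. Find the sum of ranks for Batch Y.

40

Sorted (ascending): 3, 4.8, 5.1, 6, 8.3, 8.3, 8.9, 8.9, 9, 9.1, 9.5, 9.6
The 2 values of 8.3 occupy positions 5–6 → each gets rank 6.
The 2 values of 8.9 occupy positions 7–8 → each gets rank 8.
Batch Y values → pooled ranks: 9.6→12, 8.9→8, 5.1→3, 8.3→6, 9→9, 4.8→2
Rank sum = 12 + 8 + 3 + 6 + 9 + 2 = 40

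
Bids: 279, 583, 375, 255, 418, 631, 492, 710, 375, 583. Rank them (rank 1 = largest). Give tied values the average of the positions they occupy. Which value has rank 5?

492

Sorted (descending): 710, 631, 583, 583, 492, 418, 375, 375, 279, 255
The 2 values of 583 occupy positions 3–4 → average rank (3+4)/2 = 3.5.
The 2 values of 375 occupy positions 7–8 → average rank (7+8)/2 = 7.5.
Rank 5 → value 492.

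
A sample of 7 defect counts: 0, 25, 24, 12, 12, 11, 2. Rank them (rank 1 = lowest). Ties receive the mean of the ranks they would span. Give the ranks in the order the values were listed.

1, 7, 6, 4.5, 4.5, 3, 2

Sorted (ascending): 0, 2, 11, 12, 12, 24, 25
The 2 values of 12 occupy positions 4–5 → average rank (4+5)/2 = 4.5.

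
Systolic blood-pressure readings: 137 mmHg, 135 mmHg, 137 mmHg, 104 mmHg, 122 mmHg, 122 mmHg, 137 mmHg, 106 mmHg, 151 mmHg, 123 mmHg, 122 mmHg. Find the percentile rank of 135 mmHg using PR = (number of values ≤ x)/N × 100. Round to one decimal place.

63.6

N = 11.
Strictly below 135: 6. Equal to 135: 1.
PR = 7/11 × 100 = 63.6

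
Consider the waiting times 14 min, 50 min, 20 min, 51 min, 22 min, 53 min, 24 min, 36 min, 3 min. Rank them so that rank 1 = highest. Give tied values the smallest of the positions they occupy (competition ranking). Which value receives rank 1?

Sorted (descending): 53, 51, 50, 36, 24, 22, 20, 14, 3
No ties — each value takes its position as its rank.
Rank 1 → value 53.

53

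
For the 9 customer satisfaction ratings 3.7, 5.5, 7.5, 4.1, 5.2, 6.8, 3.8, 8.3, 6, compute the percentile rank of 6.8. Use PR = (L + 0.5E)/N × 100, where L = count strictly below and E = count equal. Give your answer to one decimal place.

N = 9.
Strictly below 6.8: 6. Equal to 6.8: 1.
PR = (6 + 0.5·1)/9 × 100 = 72.2

72.2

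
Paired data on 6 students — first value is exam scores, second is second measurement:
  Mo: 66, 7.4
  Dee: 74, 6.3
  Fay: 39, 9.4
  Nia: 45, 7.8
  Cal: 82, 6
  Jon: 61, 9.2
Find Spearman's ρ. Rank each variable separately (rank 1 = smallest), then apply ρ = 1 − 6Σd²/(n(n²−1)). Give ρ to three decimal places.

-0.943

Ranks of variable 1: 4, 5, 1, 2, 6, 3
Ranks of variable 2: 3, 2, 6, 4, 1, 5
d = r₁ − r₂: 1, 3, -5, -2, 5, -2
d²: 1, 9, 25, 4, 25, 4; Σd² = 68
ρ = 1 − 6·68/(6·35) = 1 − 408/210 = -0.943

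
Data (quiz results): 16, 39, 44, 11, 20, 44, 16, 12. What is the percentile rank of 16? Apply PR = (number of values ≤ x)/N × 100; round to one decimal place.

N = 8.
Strictly below 16: 2. Equal to 16: 2.
PR = 4/8 × 100 = 50.0

50.0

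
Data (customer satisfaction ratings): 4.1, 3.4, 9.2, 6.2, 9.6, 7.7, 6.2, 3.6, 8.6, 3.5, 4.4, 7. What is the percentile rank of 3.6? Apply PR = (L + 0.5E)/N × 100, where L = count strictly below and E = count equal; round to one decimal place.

N = 12.
Strictly below 3.6: 2. Equal to 3.6: 1.
PR = (2 + 0.5·1)/12 × 100 = 20.8

20.8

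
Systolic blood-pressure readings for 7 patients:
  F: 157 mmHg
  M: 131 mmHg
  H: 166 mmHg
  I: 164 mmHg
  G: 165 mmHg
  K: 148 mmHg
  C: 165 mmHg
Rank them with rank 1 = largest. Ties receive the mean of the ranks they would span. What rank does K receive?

Sorted (descending): 166, 165, 165, 164, 157, 148, 131
The 2 values of 165 occupy positions 2–3 → average rank (2+3)/2 = 2.5.
K has value 148 mmHg → rank 6.

6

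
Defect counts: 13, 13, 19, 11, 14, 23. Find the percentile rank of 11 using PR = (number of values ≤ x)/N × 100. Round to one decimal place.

16.7

N = 6.
Strictly below 11: 0. Equal to 11: 1.
PR = 1/6 × 100 = 16.7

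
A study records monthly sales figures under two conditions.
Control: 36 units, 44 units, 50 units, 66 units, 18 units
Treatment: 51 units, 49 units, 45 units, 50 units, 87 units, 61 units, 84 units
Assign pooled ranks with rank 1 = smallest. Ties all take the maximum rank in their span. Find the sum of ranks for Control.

23

Sorted (ascending): 18, 36, 44, 45, 49, 50, 50, 51, 61, 66, 84, 87
The 2 values of 50 occupy positions 6–7 → each gets rank 7.
Control values → pooled ranks: 36→2, 44→3, 50→7, 66→10, 18→1
Rank sum = 2 + 3 + 7 + 10 + 1 = 23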